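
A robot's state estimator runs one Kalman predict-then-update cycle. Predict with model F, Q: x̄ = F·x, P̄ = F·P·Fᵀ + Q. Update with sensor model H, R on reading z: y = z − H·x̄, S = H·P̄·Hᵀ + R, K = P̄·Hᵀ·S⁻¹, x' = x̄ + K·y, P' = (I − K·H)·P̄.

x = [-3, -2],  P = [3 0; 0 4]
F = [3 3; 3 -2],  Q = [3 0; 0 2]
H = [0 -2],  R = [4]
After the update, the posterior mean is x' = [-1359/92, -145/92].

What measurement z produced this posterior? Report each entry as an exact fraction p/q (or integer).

z = [3]

x̄ = F·x = [-15, -5]
P̄ = F·P·Fᵀ + Q = [66 3; 3 45]
S = H·P̄·Hᵀ + R = [184]
K = P̄·Hᵀ·S⁻¹ = [-3/92; -45/92]
x' − x̄ = [21/92, 315/92] = K·y
y = (KᵀK)⁻¹·Kᵀ·(x' − x̄) = [-7]
z = y + H·x̄ = [-7] + [10] = [3]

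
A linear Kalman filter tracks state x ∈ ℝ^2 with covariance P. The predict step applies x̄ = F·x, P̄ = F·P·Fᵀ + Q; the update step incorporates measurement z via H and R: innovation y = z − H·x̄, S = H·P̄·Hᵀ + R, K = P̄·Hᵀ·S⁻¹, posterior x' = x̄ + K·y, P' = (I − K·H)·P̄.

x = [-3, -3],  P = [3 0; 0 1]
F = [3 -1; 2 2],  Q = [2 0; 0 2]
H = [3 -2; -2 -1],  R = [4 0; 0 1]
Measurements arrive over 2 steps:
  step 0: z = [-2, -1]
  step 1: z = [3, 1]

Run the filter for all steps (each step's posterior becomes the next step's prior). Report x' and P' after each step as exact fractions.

step 0: x' = [682/7439, 3638/7439], P' = [1196/7439 -252/7439; -252/7439 3586/7439]
step 1: x' = [70199/626742, -35682/34819], P' = [49142/313371 -3724/104457; -3724/104457 47630/104457]

step 0: x̄ = F·x = [-6, -12]
step 0: P̄ = F·P·Fᵀ + Q = [30 16; 16 18]
step 0: y = z − H·x̄ = [-8, -25]
step 0: S = H·P̄·Hᵀ + R = [154 -128; -128 203]
step 0: K = P̄·Hᵀ·S⁻¹ = [1023/7439 -2140/7439; -1982/7439 -3082/7439]
step 0: x' = x̄ + K·y = [682/7439, 3638/7439]
step 0: P' = (I − K·H)·P̄ = [1196/7439 -252/7439; -252/7439 3586/7439]
step 1: x̄ = F·x = [-1592/7439, 8640/7439]
step 1: P̄ = F·P·Fᵀ + Q = [30740/7439 -1004/7439; -1004/7439 31990/7439]
step 1: y = z − H·x̄ = [44373/7439, 12895/7439]
step 1: S = H·P̄·Hᵀ + R = [446424/7439 -121464/7439; -121464/7439 158373/7439]
step 1: K = P̄·Hᵀ·S⁻¹ = [28295/208914 -87112/313371; -26608/104457 -13394/34819]
step 1: x' = x̄ + K·y = [70199/626742, -35682/34819]
step 1: P' = (I − K·H)·P̄ = [49142/313371 -3724/104457; -3724/104457 47630/104457]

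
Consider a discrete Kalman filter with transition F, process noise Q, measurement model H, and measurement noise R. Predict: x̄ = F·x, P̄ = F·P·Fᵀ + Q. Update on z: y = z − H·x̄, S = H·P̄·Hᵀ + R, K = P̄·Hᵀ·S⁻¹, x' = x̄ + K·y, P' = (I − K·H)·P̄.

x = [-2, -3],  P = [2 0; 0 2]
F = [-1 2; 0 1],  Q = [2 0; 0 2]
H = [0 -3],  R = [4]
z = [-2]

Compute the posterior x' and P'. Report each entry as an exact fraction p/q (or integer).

x' = [-7/10, 3/10]
P' = [42/5 2/5; 2/5 2/5]

x̄ = F·x = [-4, -3]
P̄ = F·P·Fᵀ + Q = [12 4; 4 4]
y = z − H·x̄ = [-11]
S = H·P̄·Hᵀ + R = [40]
K = P̄·Hᵀ·S⁻¹ = [-3/10; -3/10]
x' = x̄ + K·y = [-7/10, 3/10]
P' = (I − K·H)·P̄ = [42/5 2/5; 2/5 2/5]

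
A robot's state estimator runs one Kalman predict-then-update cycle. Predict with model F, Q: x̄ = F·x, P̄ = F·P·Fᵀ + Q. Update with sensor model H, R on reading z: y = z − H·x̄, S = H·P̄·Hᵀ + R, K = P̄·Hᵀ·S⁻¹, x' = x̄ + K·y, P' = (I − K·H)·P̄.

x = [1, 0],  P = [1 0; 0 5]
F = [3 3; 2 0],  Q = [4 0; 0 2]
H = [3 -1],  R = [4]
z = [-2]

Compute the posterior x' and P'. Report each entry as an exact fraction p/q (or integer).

x̄ = F·x = [3, 2]
P̄ = F·P·Fᵀ + Q = [58 6; 6 6]
y = z − H·x̄ = [-9]
S = H·P̄·Hᵀ + R = [496]
K = P̄·Hᵀ·S⁻¹ = [21/62; 3/124]
x' = x̄ + K·y = [-3/62, 221/124]
P' = (I − K·H)·P̄ = [34/31 60/31; 60/31 177/31]

x' = [-3/62, 221/124]
P' = [34/31 60/31; 60/31 177/31]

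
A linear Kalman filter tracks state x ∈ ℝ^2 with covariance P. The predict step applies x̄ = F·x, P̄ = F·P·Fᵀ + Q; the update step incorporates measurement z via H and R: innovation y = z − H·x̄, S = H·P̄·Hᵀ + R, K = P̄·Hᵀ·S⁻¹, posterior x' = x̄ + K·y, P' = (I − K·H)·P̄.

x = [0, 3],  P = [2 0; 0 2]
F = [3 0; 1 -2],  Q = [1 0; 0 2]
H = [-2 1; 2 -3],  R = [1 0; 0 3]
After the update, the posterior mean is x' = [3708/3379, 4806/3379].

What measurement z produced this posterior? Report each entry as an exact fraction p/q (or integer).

z = [-1, -3]

x̄ = F·x = [0, -6]
P̄ = F·P·Fᵀ + Q = [19 6; 6 12]
S = H·P̄·Hᵀ + R = [65 -64; -64 115]
K = P̄·Hᵀ·S⁻¹ = [-2400/3379 -748/3379; -1536/3379 -1560/3379]
x' − x̄ = [3708/3379, 25080/3379] = K·y
y = (KᵀK)⁻¹·Kᵀ·(x' − x̄) = [5, -21]
z = y + H·x̄ = [5, -21] + [-6, 18] = [-1, -3]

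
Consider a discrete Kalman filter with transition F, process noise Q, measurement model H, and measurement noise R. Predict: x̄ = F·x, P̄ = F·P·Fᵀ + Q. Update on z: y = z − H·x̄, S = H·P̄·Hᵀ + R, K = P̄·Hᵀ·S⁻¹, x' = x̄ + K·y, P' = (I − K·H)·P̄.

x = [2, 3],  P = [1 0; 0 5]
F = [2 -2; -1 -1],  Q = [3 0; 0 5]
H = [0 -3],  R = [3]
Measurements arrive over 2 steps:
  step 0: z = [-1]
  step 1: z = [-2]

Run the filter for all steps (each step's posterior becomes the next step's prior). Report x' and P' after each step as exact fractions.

step 0: x' = [30/17, 3/17], P' = [363/17 4/17; 4/17 11/34]
step 1: x' = [-2284/2803, 1780/2803], P' = [65737/2803 -1430/2803; -1430/2803 923/2803]

step 0: x̄ = F·x = [-2, -5]
step 0: P̄ = F·P·Fᵀ + Q = [27 8; 8 11]
step 0: y = z − H·x̄ = [-16]
step 0: S = H·P̄·Hᵀ + R = [102]
step 0: K = P̄·Hᵀ·S⁻¹ = [-4/17; -11/34]
step 0: x' = x̄ + K·y = [30/17, 3/17]
step 0: P' = (I − K·H)·P̄ = [363/17 4/17; 4/17 11/34]
step 1: x̄ = F·x = [54/17, -33/17]
step 1: P̄ = F·P·Fᵀ + Q = [1493/17 -715/17; -715/17 923/34]
step 1: y = z − H·x̄ = [-133/17]
step 1: S = H·P̄·Hᵀ + R = [8409/34]
step 1: K = P̄·Hᵀ·S⁻¹ = [1430/2803; -923/2803]
step 1: x' = x̄ + K·y = [-2284/2803, 1780/2803]
step 1: P' = (I − K·H)·P̄ = [65737/2803 -1430/2803; -1430/2803 923/2803]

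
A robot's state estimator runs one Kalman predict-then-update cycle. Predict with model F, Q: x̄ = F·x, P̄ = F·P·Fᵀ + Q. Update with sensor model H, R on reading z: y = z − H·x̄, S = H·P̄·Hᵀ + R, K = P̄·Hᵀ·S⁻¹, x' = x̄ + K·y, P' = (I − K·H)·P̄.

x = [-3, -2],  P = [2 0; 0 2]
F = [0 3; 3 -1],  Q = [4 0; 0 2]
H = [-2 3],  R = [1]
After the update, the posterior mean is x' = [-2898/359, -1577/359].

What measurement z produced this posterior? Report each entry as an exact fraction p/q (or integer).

z = [3]

x̄ = F·x = [-6, -7]
P̄ = F·P·Fᵀ + Q = [22 -6; -6 22]
S = H·P̄·Hᵀ + R = [359]
K = P̄·Hᵀ·S⁻¹ = [-62/359; 78/359]
x' − x̄ = [-744/359, 936/359] = K·y
y = (KᵀK)⁻¹·Kᵀ·(x' − x̄) = [12]
z = y + H·x̄ = [12] + [-9] = [3]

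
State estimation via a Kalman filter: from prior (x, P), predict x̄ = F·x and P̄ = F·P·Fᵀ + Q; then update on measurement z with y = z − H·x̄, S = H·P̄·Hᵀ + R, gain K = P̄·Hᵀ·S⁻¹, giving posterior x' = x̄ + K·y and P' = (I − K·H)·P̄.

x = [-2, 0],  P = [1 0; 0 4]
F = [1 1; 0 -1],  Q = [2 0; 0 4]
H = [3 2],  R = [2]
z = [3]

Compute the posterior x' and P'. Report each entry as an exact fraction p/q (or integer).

x' = [19/49, 36/49]
P' = [174/49 -248/49; -248/49 376/49]

x̄ = F·x = [-2, 0]
P̄ = F·P·Fᵀ + Q = [7 -4; -4 8]
y = z − H·x̄ = [9]
S = H·P̄·Hᵀ + R = [49]
K = P̄·Hᵀ·S⁻¹ = [13/49; 4/49]
x' = x̄ + K·y = [19/49, 36/49]
P' = (I − K·H)·P̄ = [174/49 -248/49; -248/49 376/49]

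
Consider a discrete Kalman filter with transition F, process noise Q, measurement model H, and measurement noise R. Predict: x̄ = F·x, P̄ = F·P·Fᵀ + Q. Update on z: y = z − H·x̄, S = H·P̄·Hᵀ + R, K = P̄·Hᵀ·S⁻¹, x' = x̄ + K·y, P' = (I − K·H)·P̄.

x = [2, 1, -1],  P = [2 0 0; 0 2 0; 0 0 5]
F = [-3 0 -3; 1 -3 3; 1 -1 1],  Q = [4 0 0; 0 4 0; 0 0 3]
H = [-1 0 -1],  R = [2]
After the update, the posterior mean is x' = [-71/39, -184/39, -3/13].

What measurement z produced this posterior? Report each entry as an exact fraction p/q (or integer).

x̄ = F·x = [-3, -4, 0]
P̄ = F·P·Fᵀ + Q = [67 -51 -21; -51 69 23; -21 23 12]
S = H·P̄·Hᵀ + R = [39]
K = P̄·Hᵀ·S⁻¹ = [-46/39; 28/39; 3/13]
x' − x̄ = [46/39, -28/39, -3/13] = K·y
y = (KᵀK)⁻¹·Kᵀ·(x' − x̄) = [-1]
z = y + H·x̄ = [-1] + [3] = [2]

z = [2]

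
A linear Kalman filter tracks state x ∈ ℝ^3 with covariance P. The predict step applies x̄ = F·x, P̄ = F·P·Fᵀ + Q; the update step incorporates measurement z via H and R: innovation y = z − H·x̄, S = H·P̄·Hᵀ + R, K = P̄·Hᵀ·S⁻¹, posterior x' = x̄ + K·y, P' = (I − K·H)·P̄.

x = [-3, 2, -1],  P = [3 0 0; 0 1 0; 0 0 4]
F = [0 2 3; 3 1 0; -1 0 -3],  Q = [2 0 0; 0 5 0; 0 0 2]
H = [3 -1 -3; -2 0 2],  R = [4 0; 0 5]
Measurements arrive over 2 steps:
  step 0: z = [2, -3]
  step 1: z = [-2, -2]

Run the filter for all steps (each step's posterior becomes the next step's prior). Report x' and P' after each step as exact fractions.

step 0: x̄ = F·x = [1, -7, 6]
step 0: P̄ = F·P·Fᵀ + Q = [42 2 -36; 2 33 -9; -36 -9 41]
step 0: y = z − H·x̄ = [10, -13]
step 0: S = H·P̄·Hᵀ + R = [1366 -908; -908 625]
step 0: K = P̄·Hᵀ·S⁻¹ = [1676/14643 -1220/14643; -9988/14643 -15026/14643; 541/14643 4394/14643]
step 0: x' = x̄ + K·y = [47263/14643, -7043/14643, 36146/14643]
step 0: P' = (I − K·H)·P̄ = [35854/14643 2446/14643 32804/14643; 2446/14643 152647/14643 -35119/14643; 32804/14643 -35119/14643 43789/14643]
step 1: x̄ = F·x = [94352/14643, 134746/14643, -155701/14643]
step 1: P̄ = F·P·Fᵀ + Q = [612547/14643 509849/14643 -286691/14643; 509849/14643 563224/14643 -299887/14643; -286691/14643 -299887/14643 656065/14643]
step 1: y = z − H·x̄ = [-644699/14643, 156940/4881]
step 1: S = H·P̄·Hᵀ + R = [12341326/14643 -3144164/4881; -3144164/4881 826799/1627]
step 1: K = P̄·Hᵀ·S⁻¹ = [-46697339/195469414 -53218586/97734707; -47480480/97734707 -81457104/97734707; -70278569/195469414 -19777890/97734707]
step 1: x' = x̄ + K·y = [-106814957/195469414, 370712634/97734707, -256089081/195469414]
step 1: P' = (I − K·H)·P̄ = [2081334247/195469414 492534073/97734707 1815241317/195469414; 492534073/97734707 800850200/97734707 288891313/97734707; 1815241317/195469414 288891313/97734707 1716351867/195469414]

step 0: x' = [47263/14643, -7043/14643, 36146/14643], P' = [35854/14643 2446/14643 32804/14643; 2446/14643 152647/14643 -35119/14643; 32804/14643 -35119/14643 43789/14643]
step 1: x' = [-106814957/195469414, 370712634/97734707, -256089081/195469414], P' = [2081334247/195469414 492534073/97734707 1815241317/195469414; 492534073/97734707 800850200/97734707 288891313/97734707; 1815241317/195469414 288891313/97734707 1716351867/195469414]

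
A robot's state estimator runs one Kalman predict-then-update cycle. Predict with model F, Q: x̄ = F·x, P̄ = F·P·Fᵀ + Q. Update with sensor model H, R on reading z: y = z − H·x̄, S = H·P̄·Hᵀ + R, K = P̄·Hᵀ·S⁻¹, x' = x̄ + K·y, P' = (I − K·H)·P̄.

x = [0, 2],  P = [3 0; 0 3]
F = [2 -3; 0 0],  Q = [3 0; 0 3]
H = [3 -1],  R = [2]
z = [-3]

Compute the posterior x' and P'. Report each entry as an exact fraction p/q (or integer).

x' = [-408/383, -45/383]
P' = [210/383 378/383; 378/383 1140/383]

x̄ = F·x = [-6, 0]
P̄ = F·P·Fᵀ + Q = [42 0; 0 3]
y = z − H·x̄ = [15]
S = H·P̄·Hᵀ + R = [383]
K = P̄·Hᵀ·S⁻¹ = [126/383; -3/383]
x' = x̄ + K·y = [-408/383, -45/383]
P' = (I − K·H)·P̄ = [210/383 378/383; 378/383 1140/383]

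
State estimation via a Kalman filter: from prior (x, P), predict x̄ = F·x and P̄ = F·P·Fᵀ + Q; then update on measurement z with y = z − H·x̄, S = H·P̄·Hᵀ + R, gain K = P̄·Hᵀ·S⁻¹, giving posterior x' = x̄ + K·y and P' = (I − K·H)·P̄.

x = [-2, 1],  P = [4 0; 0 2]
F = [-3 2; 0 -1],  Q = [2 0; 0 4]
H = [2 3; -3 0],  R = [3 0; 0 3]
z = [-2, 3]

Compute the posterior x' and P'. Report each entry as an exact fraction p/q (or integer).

x̄ = F·x = [8, -1]
P̄ = F·P·Fᵀ + Q = [46 -4; -4 6]
y = z − H·x̄ = [-15, 27]
S = H·P̄·Hᵀ + R = [193 -240; -240 417]
K = P̄·Hᵀ·S⁻¹ = [80/7627 -2478/7627; 2350/7627 1572/7627]
x' = x̄ + K·y = [-7090/7627, -433/7627]
P' = (I − K·H)·P̄ = [2478/7627 -1572/7627; -1572/7627 3398/7627]

x' = [-7090/7627, -433/7627]
P' = [2478/7627 -1572/7627; -1572/7627 3398/7627]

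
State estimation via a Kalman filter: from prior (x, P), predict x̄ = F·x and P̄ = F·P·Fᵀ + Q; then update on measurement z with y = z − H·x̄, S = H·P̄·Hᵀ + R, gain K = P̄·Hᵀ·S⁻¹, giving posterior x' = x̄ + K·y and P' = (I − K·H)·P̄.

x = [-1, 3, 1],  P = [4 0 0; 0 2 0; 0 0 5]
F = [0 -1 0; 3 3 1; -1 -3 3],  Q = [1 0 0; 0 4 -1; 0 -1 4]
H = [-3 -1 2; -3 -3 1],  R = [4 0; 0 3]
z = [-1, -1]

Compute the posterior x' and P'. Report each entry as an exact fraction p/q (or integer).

x' = [-58167/22186, 40451/22186, -38768/11093]
P' = [116871/44372 -71103/44372 140175/44372; -71103/44372 70879/44372 -54627/44372; 140175/44372 -54627/44372 235005/44372]

x̄ = F·x = [-3, 7, -5]
P̄ = F·P·Fᵀ + Q = [3 -6 6; -6 63 -16; 6 -16 71]
y = z − H·x̄ = [7, 16]
S = H·P̄·Hᵀ + R = [334 344; 344 620]
K = P̄·Hᵀ·S⁻¹ = [105/22186 957/44372; 4147/22186 -17985/44372; 6507/11093 -7213/44372]
x' = x̄ + K·y = [-58167/22186, 40451/22186, -38768/11093]
P' = (I − K·H)·P̄ = [116871/44372 -71103/44372 140175/44372; -71103/44372 70879/44372 -54627/44372; 140175/44372 -54627/44372 235005/44372]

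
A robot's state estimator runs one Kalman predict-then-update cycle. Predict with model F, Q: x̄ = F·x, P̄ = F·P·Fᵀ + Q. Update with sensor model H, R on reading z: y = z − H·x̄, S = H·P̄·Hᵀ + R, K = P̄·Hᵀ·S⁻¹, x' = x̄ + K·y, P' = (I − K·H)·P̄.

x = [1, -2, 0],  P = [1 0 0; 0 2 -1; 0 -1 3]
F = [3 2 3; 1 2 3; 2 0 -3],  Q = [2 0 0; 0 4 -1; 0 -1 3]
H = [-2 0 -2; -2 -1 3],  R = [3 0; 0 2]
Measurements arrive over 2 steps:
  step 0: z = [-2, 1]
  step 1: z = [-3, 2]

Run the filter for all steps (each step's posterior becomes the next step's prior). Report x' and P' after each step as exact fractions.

step 0: x' = [45113/67552, -23149/16888, 5561/16888], P' = [59173/135104 -21185/33776 -955/33776; -21185/33776 33213/8444 6623/8444; -955/33776 6623/8444 2989/8444]
step 1: x' = [504906494/739089283, -772024120/739089283, 568271494/739089283], P' = [1549261877/3695446415 -2053044626/3695446415 -39269894/3695446415; -2053044626/3695446415 13058356953/3695446415 2433874637/3695446415; -39269894/3695446415 2433874637/3695446415 1159631543/3695446415]

step 0: x̄ = F·x = [-1, -3, 2]
step 0: P̄ = F·P·Fᵀ + Q = [34 26 -15; 26 28 -20; -15 -20 34]
step 0: y = z − H·x̄ = [0, -10]
step 0: S = H·P̄·Hᵀ + R = [155 -26; -26 876]
step 0: K = P̄·Hᵀ·S⁻¹ = [-18451/67552 -22533/135104; -1769/16888 -5503/33776; -3667/16888 5643/33776]
step 0: x' = x̄ + K·y = [45113/67552, -23149/16888, 5561/16888]
step 0: P' = (I − K·H)·P̄ = [59173/135104 -21185/33776 -955/33776; -21185/33776 33213/8444 6623/8444; -955/33776 6623/8444 2989/8444]
step 1: x̄ = F·x = [16879/67552, -73347/67552, 11747/33776]
step 1: P̄ = F·P·Fᵀ + Q = [3544789/135104 3281423/135104 -519343/67552; 3281423/135104 4065373/135104 -716701/67552; -519343/67552 -716701/67552 279565/33776]
step 1: y = z − H·x̄ = [-60955/33776, 25033/67552]
step 1: S = H·P̄·Hᵀ + R = [2687005/33776 6621505/67552; 6621505/67552 62769413/135104]
step 1: K = P̄·Hᵀ·S⁻¹ = [-1006661322/3695446415 -116328881/739089283; -253886674/3695446415 -165064379/739089283; -746907766/3695446415 112355978/739089283]
step 1: x' = x̄ + K·y = [504906494/739089283, -772024120/739089283, 568271494/739089283]
step 1: P' = (I − K·H)·P̄ = [1549261877/3695446415 -2053044626/3695446415 -39269894/3695446415; -2053044626/3695446415 13058356953/3695446415 2433874637/3695446415; -39269894/3695446415 2433874637/3695446415 1159631543/3695446415]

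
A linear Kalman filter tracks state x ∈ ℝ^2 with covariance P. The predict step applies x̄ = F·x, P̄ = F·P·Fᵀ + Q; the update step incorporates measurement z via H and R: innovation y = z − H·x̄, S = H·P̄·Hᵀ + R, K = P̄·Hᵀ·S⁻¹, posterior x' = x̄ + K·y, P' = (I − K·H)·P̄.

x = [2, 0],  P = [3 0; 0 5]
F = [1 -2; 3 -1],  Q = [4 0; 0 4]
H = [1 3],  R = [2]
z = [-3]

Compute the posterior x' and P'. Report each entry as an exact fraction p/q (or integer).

x' = [-998/467, -119/467]
P' = [5553/467 -1795/467; -1795/467 683/467]

x̄ = F·x = [2, 6]
P̄ = F·P·Fᵀ + Q = [27 19; 19 36]
y = z − H·x̄ = [-23]
S = H·P̄·Hᵀ + R = [467]
K = P̄·Hᵀ·S⁻¹ = [84/467; 127/467]
x' = x̄ + K·y = [-998/467, -119/467]
P' = (I − K·H)·P̄ = [5553/467 -1795/467; -1795/467 683/467]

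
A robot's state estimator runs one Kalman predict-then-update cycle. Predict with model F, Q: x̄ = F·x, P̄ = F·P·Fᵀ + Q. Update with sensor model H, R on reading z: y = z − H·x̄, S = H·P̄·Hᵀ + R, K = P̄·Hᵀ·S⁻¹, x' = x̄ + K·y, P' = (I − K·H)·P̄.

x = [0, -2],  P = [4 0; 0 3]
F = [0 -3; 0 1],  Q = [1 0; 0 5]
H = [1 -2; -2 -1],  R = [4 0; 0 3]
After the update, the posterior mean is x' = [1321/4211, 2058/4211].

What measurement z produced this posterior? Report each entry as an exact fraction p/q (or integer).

z = [-1, -1]

x̄ = F·x = [6, -2]
P̄ = F·P·Fᵀ + Q = [28 -9; -9 8]
S = H·P̄·Hᵀ + R = [100 -67; -67 87]
K = P̄·Hᵀ·S⁻¹ = [853/4211 -1618/4211; -1505/4211 -675/4211]
x' − x̄ = [-23945/4211, 10480/4211] = K·y
y = (KᵀK)⁻¹·Kᵀ·(x' − x̄) = [-11, 9]
z = y + H·x̄ = [-11, 9] + [10, -10] = [-1, -1]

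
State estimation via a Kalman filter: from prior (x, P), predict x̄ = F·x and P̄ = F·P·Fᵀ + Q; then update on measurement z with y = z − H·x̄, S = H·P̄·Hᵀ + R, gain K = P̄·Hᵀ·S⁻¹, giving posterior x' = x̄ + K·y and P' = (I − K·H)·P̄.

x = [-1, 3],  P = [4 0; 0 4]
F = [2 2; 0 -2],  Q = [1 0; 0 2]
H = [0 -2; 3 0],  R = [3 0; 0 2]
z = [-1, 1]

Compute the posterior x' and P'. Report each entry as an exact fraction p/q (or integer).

x̄ = F·x = [4, -6]
P̄ = F·P·Fᵀ + Q = [33 -16; -16 18]
y = z − H·x̄ = [-13, -11]
S = H·P̄·Hᵀ + R = [75 96; 96 299]
K = P̄·Hᵀ·S⁻¹ = [64/13209 1451/4403; -2052/4403 -48/4403]
x' = x̄ + K·y = [4121/13209, 786/4403]
P' = (I − K·H)·P̄ = [2902/13209 -32/4403; -32/4403 3078/4403]

x' = [4121/13209, 786/4403]
P' = [2902/13209 -32/4403; -32/4403 3078/4403]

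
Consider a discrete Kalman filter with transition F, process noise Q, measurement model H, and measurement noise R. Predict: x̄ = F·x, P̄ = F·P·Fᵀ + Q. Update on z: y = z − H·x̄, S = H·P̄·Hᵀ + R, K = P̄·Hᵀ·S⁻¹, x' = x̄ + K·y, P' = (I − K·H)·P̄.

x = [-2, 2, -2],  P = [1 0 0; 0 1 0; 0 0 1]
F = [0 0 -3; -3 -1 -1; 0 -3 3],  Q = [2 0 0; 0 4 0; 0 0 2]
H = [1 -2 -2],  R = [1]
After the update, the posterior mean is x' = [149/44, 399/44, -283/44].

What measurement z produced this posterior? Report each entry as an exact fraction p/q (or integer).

x̄ = F·x = [6, 6, -12]
P̄ = F·P·Fᵀ + Q = [11 3 -9; 3 15 0; -9 0 20]
S = H·P̄·Hᵀ + R = [176]
K = P̄·Hᵀ·S⁻¹ = [23/176; -27/176; -49/176]
x' − x̄ = [-115/44, 135/44, 245/44] = K·y
y = (KᵀK)⁻¹·Kᵀ·(x' − x̄) = [-20]
z = y + H·x̄ = [-20] + [18] = [-2]

z = [-2]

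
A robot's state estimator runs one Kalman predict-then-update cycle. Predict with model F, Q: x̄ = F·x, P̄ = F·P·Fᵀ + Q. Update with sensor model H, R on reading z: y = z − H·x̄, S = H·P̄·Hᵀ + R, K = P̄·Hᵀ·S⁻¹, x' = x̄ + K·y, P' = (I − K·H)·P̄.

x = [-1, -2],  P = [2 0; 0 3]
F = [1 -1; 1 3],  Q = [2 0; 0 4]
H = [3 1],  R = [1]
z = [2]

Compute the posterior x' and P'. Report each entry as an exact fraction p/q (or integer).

x' = [139/55, -313/55]
P' = [189/55 -553/55; -553/55 1671/55]

x̄ = F·x = [1, -7]
P̄ = F·P·Fᵀ + Q = [7 -7; -7 33]
y = z − H·x̄ = [6]
S = H·P̄·Hᵀ + R = [55]
K = P̄·Hᵀ·S⁻¹ = [14/55; 12/55]
x' = x̄ + K·y = [139/55, -313/55]
P' = (I − K·H)·P̄ = [189/55 -553/55; -553/55 1671/55]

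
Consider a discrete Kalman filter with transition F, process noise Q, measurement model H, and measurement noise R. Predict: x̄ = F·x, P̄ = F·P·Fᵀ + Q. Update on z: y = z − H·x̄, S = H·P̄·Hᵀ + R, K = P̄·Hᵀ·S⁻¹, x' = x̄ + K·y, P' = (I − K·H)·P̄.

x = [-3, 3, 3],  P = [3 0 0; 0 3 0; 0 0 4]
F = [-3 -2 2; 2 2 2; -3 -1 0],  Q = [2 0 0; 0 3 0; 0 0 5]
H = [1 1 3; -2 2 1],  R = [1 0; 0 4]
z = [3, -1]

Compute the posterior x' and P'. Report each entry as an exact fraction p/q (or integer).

x̄ = F·x = [9, 6, 6]
P̄ = F·P·Fᵀ + Q = [57 -14 33; -14 43 -24; 33 -24 35]
y = z − H·x̄ = [-30, -1]
S = H·P̄·Hᵀ + R = [442 -256; -256 323]
K = P̄·Hᵀ·S⁻¹ = [8981/38615 -5913/38615; 9151/77230 14386/38615; 8299/38615 -2867/38615]
x' = x̄ + K·y = [84018/38615, 80039/38615, -14413/38615]
P' = (I − K·H)·P̄ = [281236/38615 377743/38615 -216666/38615; 377743/38615 1124903/77230 -311873/38615; -216666/38615 -311873/38615 178946/38615]

x' = [84018/38615, 80039/38615, -14413/38615]
P' = [281236/38615 377743/38615 -216666/38615; 377743/38615 1124903/77230 -311873/38615; -216666/38615 -311873/38615 178946/38615]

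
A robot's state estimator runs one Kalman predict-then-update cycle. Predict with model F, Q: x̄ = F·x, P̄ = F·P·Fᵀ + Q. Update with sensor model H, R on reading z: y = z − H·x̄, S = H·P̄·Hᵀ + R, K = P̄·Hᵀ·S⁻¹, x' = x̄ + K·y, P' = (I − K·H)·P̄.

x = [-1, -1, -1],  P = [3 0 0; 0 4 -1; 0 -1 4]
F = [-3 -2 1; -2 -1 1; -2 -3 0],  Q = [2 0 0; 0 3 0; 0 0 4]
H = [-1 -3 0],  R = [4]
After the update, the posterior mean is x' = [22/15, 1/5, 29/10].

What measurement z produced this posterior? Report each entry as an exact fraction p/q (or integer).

x̄ = F·x = [4, 2, 5]
P̄ = F·P·Fᵀ + Q = [53 33 45; 33 25 27; 45 27 52]
S = H·P̄·Hᵀ + R = [480]
K = P̄·Hᵀ·S⁻¹ = [-19/60; -9/40; -21/80]
x' − x̄ = [-38/15, -9/5, -21/10] = K·y
y = (KᵀK)⁻¹·Kᵀ·(x' − x̄) = [8]
z = y + H·x̄ = [8] + [-10] = [-2]

z = [-2]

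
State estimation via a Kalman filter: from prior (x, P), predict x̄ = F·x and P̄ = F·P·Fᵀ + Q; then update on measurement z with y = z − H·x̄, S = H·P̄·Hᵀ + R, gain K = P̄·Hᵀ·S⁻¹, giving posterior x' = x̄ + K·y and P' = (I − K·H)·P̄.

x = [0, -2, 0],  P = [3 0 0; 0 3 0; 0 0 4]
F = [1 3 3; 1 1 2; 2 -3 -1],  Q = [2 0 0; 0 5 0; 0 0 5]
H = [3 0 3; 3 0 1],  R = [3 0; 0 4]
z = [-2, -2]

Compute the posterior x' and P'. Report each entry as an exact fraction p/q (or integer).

x̄ = F·x = [-6, -2, 6]
P̄ = F·P·Fᵀ + Q = [68 36 -33; 36 27 -11; -33 -11 48]
y = z − H·x̄ = [-2, 10]
S = H·P̄·Hᵀ + R = [453 360; 360 466]
K = P̄·Hᵀ·S⁻¹ = [-2105/13583 13221/27166; 5/13583 5647/27166; 6555/13583 -13101/27166]
x' = x̄ + K·y = [-11183/13583, 1059/13583, 2883/13583]
P' = (I − K·H)·P̄ = [28547/27166 11289/27166 -32757/27166; 11289/27166 184973/27166 -11279/27166; -32757/27166 -11279/27166 45867/27166]

x' = [-11183/13583, 1059/13583, 2883/13583]
P' = [28547/27166 11289/27166 -32757/27166; 11289/27166 184973/27166 -11279/27166; -32757/27166 -11279/27166 45867/27166]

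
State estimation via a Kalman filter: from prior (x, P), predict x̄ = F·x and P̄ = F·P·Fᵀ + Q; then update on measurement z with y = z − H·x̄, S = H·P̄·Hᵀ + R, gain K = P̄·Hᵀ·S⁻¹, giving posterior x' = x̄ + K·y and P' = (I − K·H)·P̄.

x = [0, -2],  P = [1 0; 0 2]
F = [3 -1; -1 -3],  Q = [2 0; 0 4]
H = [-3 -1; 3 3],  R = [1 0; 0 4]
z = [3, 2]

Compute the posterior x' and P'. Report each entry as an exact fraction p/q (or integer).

x' = [-3448/1909, 4758/1909]
P' = [637/1909 -1013/1909; -1013/1909 6571/5727]

x̄ = F·x = [2, 6]
P̄ = F·P·Fᵀ + Q = [13 3; 3 23]
y = z − H·x̄ = [15, -22]
S = H·P̄·Hᵀ + R = [159 -222; -222 382]
K = P̄·Hᵀ·S⁻¹ = [-898/1909 -282/1909; 2546/5727 883/1909]
x' = x̄ + K·y = [-3448/1909, 4758/1909]
P' = (I − K·H)·P̄ = [637/1909 -1013/1909; -1013/1909 6571/5727]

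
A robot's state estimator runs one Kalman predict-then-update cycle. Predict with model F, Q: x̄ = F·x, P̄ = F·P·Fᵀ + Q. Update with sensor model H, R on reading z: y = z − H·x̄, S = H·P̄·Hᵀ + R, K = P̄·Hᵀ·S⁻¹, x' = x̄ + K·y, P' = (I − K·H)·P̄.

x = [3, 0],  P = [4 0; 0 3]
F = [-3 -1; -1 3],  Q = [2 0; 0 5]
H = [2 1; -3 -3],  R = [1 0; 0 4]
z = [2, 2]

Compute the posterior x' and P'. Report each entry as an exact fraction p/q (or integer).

x' = [33125/14802, -13655/4934]
P' = [19235/14802 -8309/4934; -8309/4934 12273/4934]

x̄ = F·x = [-9, -3]
P̄ = F·P·Fᵀ + Q = [41 3; 3 36]
y = z − H·x̄ = [23, -34]
S = H·P̄·Hᵀ + R = [213 -381; -381 751]
K = P̄·Hᵀ·S⁻¹ = [13543/14802 1423/4934; -4345/4934 -2973/4934]
x' = x̄ + K·y = [33125/14802, -13655/4934]
P' = (I − K·H)·P̄ = [19235/14802 -8309/4934; -8309/4934 12273/4934]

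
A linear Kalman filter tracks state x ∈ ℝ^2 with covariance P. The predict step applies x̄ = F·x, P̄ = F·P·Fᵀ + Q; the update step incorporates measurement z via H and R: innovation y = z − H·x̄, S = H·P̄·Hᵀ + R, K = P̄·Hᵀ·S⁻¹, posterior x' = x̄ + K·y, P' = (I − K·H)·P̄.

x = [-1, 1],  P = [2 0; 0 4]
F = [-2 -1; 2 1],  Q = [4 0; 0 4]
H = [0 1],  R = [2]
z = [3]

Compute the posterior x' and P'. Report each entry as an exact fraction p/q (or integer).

x' = [-5/3, 23/9]
P' = [8 -4/3; -4/3 16/9]

x̄ = F·x = [1, -1]
P̄ = F·P·Fᵀ + Q = [16 -12; -12 16]
y = z − H·x̄ = [4]
S = H·P̄·Hᵀ + R = [18]
K = P̄·Hᵀ·S⁻¹ = [-2/3; 8/9]
x' = x̄ + K·y = [-5/3, 23/9]
P' = (I − K·H)·P̄ = [8 -4/3; -4/3 16/9]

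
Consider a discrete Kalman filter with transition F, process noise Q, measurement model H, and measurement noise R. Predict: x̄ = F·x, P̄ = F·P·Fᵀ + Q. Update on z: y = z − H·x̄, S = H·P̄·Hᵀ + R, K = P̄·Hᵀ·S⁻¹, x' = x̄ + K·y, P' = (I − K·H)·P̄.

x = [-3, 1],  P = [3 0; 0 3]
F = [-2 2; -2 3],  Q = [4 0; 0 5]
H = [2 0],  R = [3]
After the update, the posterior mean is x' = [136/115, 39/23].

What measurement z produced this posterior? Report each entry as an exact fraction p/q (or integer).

z = [2]

x̄ = F·x = [8, 9]
P̄ = F·P·Fᵀ + Q = [28 30; 30 44]
S = H·P̄·Hᵀ + R = [115]
K = P̄·Hᵀ·S⁻¹ = [56/115; 12/23]
x' − x̄ = [-784/115, -168/23] = K·y
y = (KᵀK)⁻¹·Kᵀ·(x' − x̄) = [-14]
z = y + H·x̄ = [-14] + [16] = [2]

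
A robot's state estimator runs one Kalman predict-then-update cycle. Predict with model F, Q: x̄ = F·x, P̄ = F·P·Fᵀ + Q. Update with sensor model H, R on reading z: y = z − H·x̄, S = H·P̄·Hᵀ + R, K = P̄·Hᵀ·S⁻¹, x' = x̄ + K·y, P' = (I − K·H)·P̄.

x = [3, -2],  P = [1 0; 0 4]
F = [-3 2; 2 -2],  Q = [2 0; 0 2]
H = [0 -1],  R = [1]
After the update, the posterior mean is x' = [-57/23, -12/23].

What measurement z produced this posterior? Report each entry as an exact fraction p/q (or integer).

x̄ = F·x = [-13, 10]
P̄ = F·P·Fᵀ + Q = [27 -22; -22 22]
S = H·P̄·Hᵀ + R = [23]
K = P̄·Hᵀ·S⁻¹ = [22/23; -22/23]
x' − x̄ = [242/23, -242/23] = K·y
y = (KᵀK)⁻¹·Kᵀ·(x' − x̄) = [11]
z = y + H·x̄ = [11] + [-10] = [1]

z = [1]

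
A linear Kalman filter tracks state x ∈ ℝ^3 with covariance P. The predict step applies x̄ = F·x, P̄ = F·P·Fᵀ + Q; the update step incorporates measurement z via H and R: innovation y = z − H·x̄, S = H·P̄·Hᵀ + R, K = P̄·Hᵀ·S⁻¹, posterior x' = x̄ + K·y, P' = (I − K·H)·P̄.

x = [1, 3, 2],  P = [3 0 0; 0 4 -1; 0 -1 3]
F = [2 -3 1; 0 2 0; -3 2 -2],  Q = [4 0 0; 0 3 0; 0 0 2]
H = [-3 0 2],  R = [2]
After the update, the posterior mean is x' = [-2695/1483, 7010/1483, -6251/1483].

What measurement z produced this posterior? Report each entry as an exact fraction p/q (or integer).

x̄ = F·x = [-5, 6, -1]
P̄ = F·P·Fᵀ + Q = [61 -26 -56; -26 19 20; -56 20 65]
S = H·P̄·Hᵀ + R = [1483]
K = P̄·Hᵀ·S⁻¹ = [-295/1483; 118/1483; 298/1483]
x' − x̄ = [4720/1483, -1888/1483, -4768/1483] = K·y
y = (KᵀK)⁻¹·Kᵀ·(x' − x̄) = [-16]
z = y + H·x̄ = [-16] + [13] = [-3]

z = [-3]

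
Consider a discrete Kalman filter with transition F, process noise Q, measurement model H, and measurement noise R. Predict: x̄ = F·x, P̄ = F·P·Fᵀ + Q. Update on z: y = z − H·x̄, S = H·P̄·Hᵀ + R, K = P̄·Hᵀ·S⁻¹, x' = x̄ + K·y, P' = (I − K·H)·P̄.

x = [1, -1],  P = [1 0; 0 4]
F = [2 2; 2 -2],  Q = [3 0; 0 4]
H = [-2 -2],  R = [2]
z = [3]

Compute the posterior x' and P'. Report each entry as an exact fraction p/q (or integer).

x̄ = F·x = [0, 4]
P̄ = F·P·Fᵀ + Q = [23 -12; -12 24]
y = z − H·x̄ = [11]
S = H·P̄·Hᵀ + R = [94]
K = P̄·Hᵀ·S⁻¹ = [-11/47; -12/47]
x' = x̄ + K·y = [-121/47, 56/47]
P' = (I − K·H)·P̄ = [839/47 -828/47; -828/47 840/47]

x' = [-121/47, 56/47]
P' = [839/47 -828/47; -828/47 840/47]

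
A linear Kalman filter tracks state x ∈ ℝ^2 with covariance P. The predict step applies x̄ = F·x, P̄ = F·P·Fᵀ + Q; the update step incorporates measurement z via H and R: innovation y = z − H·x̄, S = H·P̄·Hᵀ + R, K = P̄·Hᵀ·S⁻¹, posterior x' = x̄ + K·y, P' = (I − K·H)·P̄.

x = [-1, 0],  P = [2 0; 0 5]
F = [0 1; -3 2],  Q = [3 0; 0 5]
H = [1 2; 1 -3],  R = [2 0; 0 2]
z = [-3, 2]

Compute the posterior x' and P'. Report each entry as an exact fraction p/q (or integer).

x' = [-3544/3607, -3552/3607]
P' = [3188/3607 264/3607; 264/3607 574/3607]

x̄ = F·x = [0, 3]
P̄ = F·P·Fᵀ + Q = [8 10; 10 43]
y = z − H·x̄ = [-9, 11]
S = H·P̄·Hᵀ + R = [222 -260; -260 337]
K = P̄·Hᵀ·S⁻¹ = [1858/3607 1198/3607; 706/3607 -729/3607]
x' = x̄ + K·y = [-3544/3607, -3552/3607]
P' = (I − K·H)·P̄ = [3188/3607 264/3607; 264/3607 574/3607]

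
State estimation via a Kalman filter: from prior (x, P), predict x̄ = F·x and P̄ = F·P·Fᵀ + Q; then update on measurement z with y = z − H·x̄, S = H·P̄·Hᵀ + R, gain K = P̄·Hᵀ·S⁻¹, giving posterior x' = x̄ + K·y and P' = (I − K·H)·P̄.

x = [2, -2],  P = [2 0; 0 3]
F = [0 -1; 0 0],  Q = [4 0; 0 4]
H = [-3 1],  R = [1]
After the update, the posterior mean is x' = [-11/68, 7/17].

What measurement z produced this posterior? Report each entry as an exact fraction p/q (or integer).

x̄ = F·x = [2, 0]
P̄ = F·P·Fᵀ + Q = [7 0; 0 4]
S = H·P̄·Hᵀ + R = [68]
K = P̄·Hᵀ·S⁻¹ = [-21/68; 1/17]
x' − x̄ = [-147/68, 7/17] = K·y
y = (KᵀK)⁻¹·Kᵀ·(x' − x̄) = [7]
z = y + H·x̄ = [7] + [-6] = [1]

z = [1]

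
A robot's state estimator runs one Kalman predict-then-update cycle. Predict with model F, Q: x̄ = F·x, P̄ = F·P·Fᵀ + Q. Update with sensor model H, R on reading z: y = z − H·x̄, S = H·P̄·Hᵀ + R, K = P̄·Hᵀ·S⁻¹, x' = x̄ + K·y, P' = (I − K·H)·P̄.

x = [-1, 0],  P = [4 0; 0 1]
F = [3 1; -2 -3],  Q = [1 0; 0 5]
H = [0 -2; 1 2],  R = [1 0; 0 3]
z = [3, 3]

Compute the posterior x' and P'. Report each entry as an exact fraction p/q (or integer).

x' = [9727/2057, -2834/2057]
P' = [6690/2057 -903/2057; -903/2057 501/2057]

x̄ = F·x = [-3, 2]
P̄ = F·P·Fᵀ + Q = [38 -27; -27 30]
y = z − H·x̄ = [7, 2]
S = H·P̄·Hᵀ + R = [121 -66; -66 53]
K = P̄·Hᵀ·S⁻¹ = [1806/2057 148/187; -1002/2057 3/187]
x' = x̄ + K·y = [9727/2057, -2834/2057]
P' = (I − K·H)·P̄ = [6690/2057 -903/2057; -903/2057 501/2057]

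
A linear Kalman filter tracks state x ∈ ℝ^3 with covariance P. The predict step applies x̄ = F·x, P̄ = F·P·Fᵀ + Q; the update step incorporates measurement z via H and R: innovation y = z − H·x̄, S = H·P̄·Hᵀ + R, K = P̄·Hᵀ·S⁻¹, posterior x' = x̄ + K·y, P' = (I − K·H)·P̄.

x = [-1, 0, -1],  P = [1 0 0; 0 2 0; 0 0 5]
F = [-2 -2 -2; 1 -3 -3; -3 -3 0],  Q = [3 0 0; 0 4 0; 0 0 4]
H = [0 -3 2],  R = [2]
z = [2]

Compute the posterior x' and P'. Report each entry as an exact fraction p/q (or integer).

x̄ = F·x = [4, 2, 3]
P̄ = F·P·Fᵀ + Q = [35 40 18; 40 68 15; 18 15 31]
y = z − H·x̄ = [2]
S = H·P̄·Hᵀ + R = [558]
K = P̄·Hᵀ·S⁻¹ = [-14/93; -29/93; 17/558]
x' = x̄ + K·y = [344/93, 128/93, 854/279]
P' = (I − K·H)·P̄ = [693/31 428/31 1912/93; 428/31 426/31 1888/93; 1912/93 1888/93 17009/558]

x' = [344/93, 128/93, 854/279]
P' = [693/31 428/31 1912/93; 428/31 426/31 1888/93; 1912/93 1888/93 17009/558]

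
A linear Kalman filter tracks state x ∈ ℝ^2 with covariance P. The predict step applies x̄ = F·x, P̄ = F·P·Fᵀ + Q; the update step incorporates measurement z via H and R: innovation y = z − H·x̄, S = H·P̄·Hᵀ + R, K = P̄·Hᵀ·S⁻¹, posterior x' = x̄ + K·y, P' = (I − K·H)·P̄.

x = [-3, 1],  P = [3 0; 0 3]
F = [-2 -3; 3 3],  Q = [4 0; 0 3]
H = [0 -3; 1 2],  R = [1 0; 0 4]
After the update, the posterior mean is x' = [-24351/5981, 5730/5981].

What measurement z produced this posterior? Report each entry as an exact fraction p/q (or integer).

x̄ = F·x = [3, -6]
P̄ = F·P·Fᵀ + Q = [43 -45; -45 57]
S = H·P̄·Hᵀ + R = [514 -207; -207 95]
K = P̄·Hᵀ·S⁻¹ = [3096/5981 3787/5981; -1962/5981 69/5981]
x' − x̄ = [-42294/5981, 41616/5981] = K·y
y = (KᵀK)⁻¹·Kᵀ·(x' − x̄) = [-21, 6]
z = y + H·x̄ = [-21, 6] + [18, -9] = [-3, -3]

z = [-3, -3]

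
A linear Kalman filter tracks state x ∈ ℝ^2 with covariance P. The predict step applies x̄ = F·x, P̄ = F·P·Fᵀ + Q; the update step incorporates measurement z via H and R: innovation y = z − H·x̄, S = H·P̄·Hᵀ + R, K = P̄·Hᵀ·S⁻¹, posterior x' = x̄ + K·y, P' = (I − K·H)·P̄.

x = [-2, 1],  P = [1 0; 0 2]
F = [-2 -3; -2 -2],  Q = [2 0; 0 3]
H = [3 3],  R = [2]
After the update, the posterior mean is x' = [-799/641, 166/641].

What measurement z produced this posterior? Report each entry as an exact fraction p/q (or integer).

x̄ = F·x = [1, 2]
P̄ = F·P·Fᵀ + Q = [24 16; 16 15]
S = H·P̄·Hᵀ + R = [641]
K = P̄·Hᵀ·S⁻¹ = [120/641; 93/641]
x' − x̄ = [-1440/641, -1116/641] = K·y
y = (KᵀK)⁻¹·Kᵀ·(x' − x̄) = [-12]
z = y + H·x̄ = [-12] + [9] = [-3]

z = [-3]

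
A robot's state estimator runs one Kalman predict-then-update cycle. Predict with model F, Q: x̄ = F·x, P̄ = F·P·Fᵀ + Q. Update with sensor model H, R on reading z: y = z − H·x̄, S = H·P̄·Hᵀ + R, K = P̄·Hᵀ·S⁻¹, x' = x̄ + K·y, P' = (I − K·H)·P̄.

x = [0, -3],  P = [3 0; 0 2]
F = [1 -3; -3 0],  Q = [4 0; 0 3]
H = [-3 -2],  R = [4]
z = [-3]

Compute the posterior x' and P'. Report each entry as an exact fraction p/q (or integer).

x' = [801/241, -792/241]
P' = [2776/241 -4050/241; -4050/241 6141/241]

x̄ = F·x = [9, 0]
P̄ = F·P·Fᵀ + Q = [25 -9; -9 30]
y = z − H·x̄ = [24]
S = H·P̄·Hᵀ + R = [241]
K = P̄·Hᵀ·S⁻¹ = [-57/241; -33/241]
x' = x̄ + K·y = [801/241, -792/241]
P' = (I − K·H)·P̄ = [2776/241 -4050/241; -4050/241 6141/241]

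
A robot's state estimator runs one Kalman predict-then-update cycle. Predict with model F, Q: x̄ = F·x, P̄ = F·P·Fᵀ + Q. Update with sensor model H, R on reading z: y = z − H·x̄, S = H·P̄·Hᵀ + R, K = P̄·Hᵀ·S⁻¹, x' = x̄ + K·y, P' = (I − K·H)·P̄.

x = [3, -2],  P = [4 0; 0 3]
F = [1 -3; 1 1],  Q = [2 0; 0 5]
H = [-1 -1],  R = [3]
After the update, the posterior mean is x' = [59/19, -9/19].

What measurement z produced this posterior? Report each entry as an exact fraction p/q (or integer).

x̄ = F·x = [9, 1]
P̄ = F·P·Fᵀ + Q = [33 -5; -5 12]
S = H·P̄·Hᵀ + R = [38]
K = P̄·Hᵀ·S⁻¹ = [-14/19; -7/38]
x' − x̄ = [-112/19, -28/19] = K·y
y = (KᵀK)⁻¹·Kᵀ·(x' − x̄) = [8]
z = y + H·x̄ = [8] + [-10] = [-2]

z = [-2]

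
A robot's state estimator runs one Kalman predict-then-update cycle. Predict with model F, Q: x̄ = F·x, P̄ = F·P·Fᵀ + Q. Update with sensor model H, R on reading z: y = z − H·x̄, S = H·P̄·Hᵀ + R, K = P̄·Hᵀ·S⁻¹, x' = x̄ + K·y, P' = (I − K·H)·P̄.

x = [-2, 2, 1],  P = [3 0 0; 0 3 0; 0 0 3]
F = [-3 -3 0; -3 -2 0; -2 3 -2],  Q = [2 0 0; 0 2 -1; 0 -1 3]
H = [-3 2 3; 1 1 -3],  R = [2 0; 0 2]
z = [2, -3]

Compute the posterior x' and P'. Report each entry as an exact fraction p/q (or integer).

x' = [13128/20863, 5001/20863, 25500/20863]
P' = [1090497/41726 375992/20863 599335/41726; 375992/20863 267608/20863 205286/20863; 599335/41726 205286/20863 334461/41726]

x̄ = F·x = [0, 2, 8]
P̄ = F·P·Fᵀ + Q = [56 45 -9; 45 41 -1; -9 -1 54]
y = z − H·x̄ = [-26, 19]
S = H·P̄·Hᵀ + R = [766 -722; -722 735]
K = P̄·Hᵀ·S⁻¹ = [15241/41726 11119/20863; 11549/20863 13871/20863; 13261/41726 1631/20863]
x' = x̄ + K·y = [13128/20863, 5001/20863, 25500/20863]
P' = (I − K·H)·P̄ = [1090497/41726 375992/20863 599335/41726; 375992/20863 267608/20863 205286/20863; 599335/41726 205286/20863 334461/41726]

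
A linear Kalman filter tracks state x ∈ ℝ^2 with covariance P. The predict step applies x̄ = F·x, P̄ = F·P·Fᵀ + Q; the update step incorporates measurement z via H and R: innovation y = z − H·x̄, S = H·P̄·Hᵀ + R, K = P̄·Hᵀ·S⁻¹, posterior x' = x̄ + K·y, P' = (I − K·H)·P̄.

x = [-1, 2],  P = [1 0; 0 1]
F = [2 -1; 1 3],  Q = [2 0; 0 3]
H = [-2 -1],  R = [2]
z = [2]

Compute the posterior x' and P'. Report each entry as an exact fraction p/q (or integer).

x̄ = F·x = [-4, 5]
P̄ = F·P·Fᵀ + Q = [7 -1; -1 13]
y = z − H·x̄ = [-1]
S = H·P̄·Hᵀ + R = [39]
K = P̄·Hᵀ·S⁻¹ = [-1/3; -11/39]
x' = x̄ + K·y = [-11/3, 206/39]
P' = (I − K·H)·P̄ = [8/3 -14/3; -14/3 386/39]

x' = [-11/3, 206/39]
P' = [8/3 -14/3; -14/3 386/39]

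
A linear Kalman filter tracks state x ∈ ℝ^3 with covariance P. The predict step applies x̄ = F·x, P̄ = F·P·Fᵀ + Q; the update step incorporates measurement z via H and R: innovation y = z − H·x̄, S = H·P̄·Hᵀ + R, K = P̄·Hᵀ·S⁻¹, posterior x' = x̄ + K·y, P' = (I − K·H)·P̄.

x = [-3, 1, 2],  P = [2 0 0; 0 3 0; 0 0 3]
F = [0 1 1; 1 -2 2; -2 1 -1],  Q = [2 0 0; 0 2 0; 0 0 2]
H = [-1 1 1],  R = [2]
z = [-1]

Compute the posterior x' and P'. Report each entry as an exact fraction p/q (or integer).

x' = [41/11, -23/11, 5]
P' = [56/11 48/11 0; 48/11 236/11 -16; 0 -16 16]

x̄ = F·x = [3, -1, 5]
P̄ = F·P·Fᵀ + Q = [8 0 0; 0 28 -16; 0 -16 16]
y = z − H·x̄ = [-2]
S = H·P̄·Hᵀ + R = [22]
K = P̄·Hᵀ·S⁻¹ = [-4/11; 6/11; 0]
x' = x̄ + K·y = [41/11, -23/11, 5]
P' = (I − K·H)·P̄ = [56/11 48/11 0; 48/11 236/11 -16; 0 -16 16]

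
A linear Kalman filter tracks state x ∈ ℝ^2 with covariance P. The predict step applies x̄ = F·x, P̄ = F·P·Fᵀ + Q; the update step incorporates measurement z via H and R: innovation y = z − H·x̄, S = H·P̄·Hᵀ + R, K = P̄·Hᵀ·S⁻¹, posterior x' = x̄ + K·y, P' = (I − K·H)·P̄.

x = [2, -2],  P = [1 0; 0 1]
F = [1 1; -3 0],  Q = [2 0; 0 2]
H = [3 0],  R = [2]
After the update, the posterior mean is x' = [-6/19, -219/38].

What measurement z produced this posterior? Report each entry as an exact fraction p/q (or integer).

z = [-1]

x̄ = F·x = [0, -6]
P̄ = F·P·Fᵀ + Q = [4 -3; -3 11]
S = H·P̄·Hᵀ + R = [38]
K = P̄·Hᵀ·S⁻¹ = [6/19; -9/38]
x' − x̄ = [-6/19, 9/38] = K·y
y = (KᵀK)⁻¹·Kᵀ·(x' − x̄) = [-1]
z = y + H·x̄ = [-1] + [0] = [-1]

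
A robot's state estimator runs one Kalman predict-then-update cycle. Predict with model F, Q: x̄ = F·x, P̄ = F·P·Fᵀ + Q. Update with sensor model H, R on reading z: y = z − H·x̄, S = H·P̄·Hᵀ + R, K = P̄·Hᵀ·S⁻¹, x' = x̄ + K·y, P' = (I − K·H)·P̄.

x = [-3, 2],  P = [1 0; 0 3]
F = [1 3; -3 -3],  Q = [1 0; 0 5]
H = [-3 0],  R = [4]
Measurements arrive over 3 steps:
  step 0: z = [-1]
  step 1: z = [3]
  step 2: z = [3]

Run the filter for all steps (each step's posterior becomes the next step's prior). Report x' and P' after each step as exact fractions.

step 0: x' = [99/265, 303/53], P' = [116/265 -24/53; -24/53 553/53]
step 1: x' = [-101169/110987, -89055/221974], P' = [49092/110987 -47586/110987; -47586/110987 1793411/221974]
step 2: x' = [-144886437/143896321, 413208648/143896321], P' = [63559300/143896321 -61172748/143896321; -61172748/143896321 1162325012/143896321]

step 0: x̄ = F·x = [3, 3]
step 0: P̄ = F·P·Fᵀ + Q = [29 -30; -30 41]
step 0: y = z − H·x̄ = [8]
step 0: S = H·P̄·Hᵀ + R = [265]
step 0: K = P̄·Hᵀ·S⁻¹ = [-87/265; 18/53]
step 0: x' = x̄ + K·y = [99/265, 303/53]
step 0: P' = (I − K·H)·P̄ = [116/265 -24/53; -24/53 553/53]
step 1: x̄ = F·x = [4644/265, -4842/265]
step 1: P̄ = F·P·Fᵀ + Q = [24546/265 -23793/265; -23793/265 25094/265]
step 1: y = z − H·x̄ = [14727/265]
step 1: S = H·P̄·Hᵀ + R = [221974/265]
step 1: K = P̄·Hᵀ·S⁻¹ = [-36819/110987; 71379/221974]
step 1: x' = x̄ + K·y = [-101169/110987, -89055/221974]
step 1: P' = (I − K·H)·P̄ = [49092/110987 -47586/110987; -47586/110987 1793411/221974]
step 2: x̄ = F·x = [-469503/221974, 874179/221974]
step 2: P̄ = F·P·Fᵀ + Q = [15889825/221974 -15293187/221974; -15293187/221974 16421129/221974]
step 2: y = z − H·x̄ = [-742587/221974]
step 2: S = H·P̄·Hᵀ + R = [143896321/221974]
step 2: K = P̄·Hᵀ·S⁻¹ = [-47669475/143896321; 45879561/143896321]
step 2: x' = x̄ + K·y = [-144886437/143896321, 413208648/143896321]
step 2: P' = (I − K·H)·P̄ = [63559300/143896321 -61172748/143896321; -61172748/143896321 1162325012/143896321]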